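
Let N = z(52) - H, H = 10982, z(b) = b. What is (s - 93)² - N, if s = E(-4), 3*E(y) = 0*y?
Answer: 19579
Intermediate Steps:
E(y) = 0 (E(y) = (0*y)/3 = (⅓)*0 = 0)
s = 0
N = -10930 (N = 52 - 1*10982 = 52 - 10982 = -10930)
(s - 93)² - N = (0 - 93)² - 1*(-10930) = (-93)² + 10930 = 8649 + 10930 = 19579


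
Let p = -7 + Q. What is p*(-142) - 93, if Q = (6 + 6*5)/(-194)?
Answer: 89953/97 ≈ 927.35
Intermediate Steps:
Q = -18/97 (Q = (6 + 30)*(-1/194) = 36*(-1/194) = -18/97 ≈ -0.18557)
p = -697/97 (p = -7 - 18/97 = -697/97 ≈ -7.1856)
p*(-142) - 93 = -697/97*(-142) - 93 = 98974/97 - 93 = 89953/97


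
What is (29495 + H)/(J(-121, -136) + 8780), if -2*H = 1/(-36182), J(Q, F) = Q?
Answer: 304910883/89514268 ≈ 3.4063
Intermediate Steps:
H = 1/72364 (H = -½/(-36182) = -½*(-1/36182) = 1/72364 ≈ 1.3819e-5)
(29495 + H)/(J(-121, -136) + 8780) = (29495 + 1/72364)/(-121 + 8780) = (2134376181/72364)/8659 = (2134376181/72364)*(1/8659) = 304910883/89514268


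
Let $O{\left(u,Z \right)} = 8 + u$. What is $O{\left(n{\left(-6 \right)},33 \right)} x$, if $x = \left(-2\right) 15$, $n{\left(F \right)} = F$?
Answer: $-60$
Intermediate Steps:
$x = -30$
$O{\left(n{\left(-6 \right)},33 \right)} x = \left(8 - 6\right) \left(-30\right) = 2 \left(-30\right) = -60$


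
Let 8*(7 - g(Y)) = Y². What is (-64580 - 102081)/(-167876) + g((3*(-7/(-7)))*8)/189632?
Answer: 7898336703/7958665408 ≈ 0.99242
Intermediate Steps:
g(Y) = 7 - Y²/8
(-64580 - 102081)/(-167876) + g((3*(-7/(-7)))*8)/189632 = (-64580 - 102081)/(-167876) + (7 - ((3*(-7/(-7)))*8)²/8)/189632 = -166661*(-1/167876) + (7 - ((3*(-7*(-⅐)))*8)²/8)*(1/189632) = 166661/167876 + (7 - ((3*1)*8)²/8)*(1/189632) = 166661/167876 + (7 - (3*8)²/8)*(1/189632) = 166661/167876 + (7 - ⅛*24²)*(1/189632) = 166661/167876 + (7 - ⅛*576)*(1/189632) = 166661/167876 + (7 - 72)*(1/189632) = 166661/167876 - 65*1/189632 = 166661/167876 - 65/189632 = 7898336703/7958665408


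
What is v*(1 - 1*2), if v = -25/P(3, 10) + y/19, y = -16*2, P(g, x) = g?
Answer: 571/57 ≈ 10.018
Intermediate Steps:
y = -32
v = -571/57 (v = -25/3 - 32/19 = -571/57 ≈ -10.018)
v*(1 - 1*2) = -571*(1 - 1*2)/57 = -571*(1 - 2)/57 = -571/57*(-1) = 571/57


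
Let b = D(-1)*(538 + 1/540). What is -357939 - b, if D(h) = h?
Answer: -192996539/540 ≈ -3.5740e+5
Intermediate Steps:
b = -290521/540 (b = -(538 + 1/540) = -1*290521/540 = -290521/540 ≈ -538.00)
-357939 - b = -357939 - 1*(-290521/540) = -357939 + 290521/540 = -192996539/540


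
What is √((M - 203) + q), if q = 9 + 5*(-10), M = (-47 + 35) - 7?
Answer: I*√263 ≈ 16.217*I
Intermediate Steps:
M = -19 (M = -12 - 7 = -19)
q = -41 (q = 9 - 50 = -41)
√((M - 203) + q) = √((-19 - 203) - 41) = √(-222 - 41) = √(-263) = I*√263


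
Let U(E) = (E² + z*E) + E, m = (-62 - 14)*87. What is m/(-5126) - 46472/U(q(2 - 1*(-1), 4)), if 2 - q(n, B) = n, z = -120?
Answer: -14838877/38445 ≈ -385.98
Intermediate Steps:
m = -6612 (m = -76*87 = -6612)
q(n, B) = 2 - n
U(E) = E² - 119*E (U(E) = (E² - 120*E) + E = E² - 119*E)
m/(-5126) - 46472/U(q(2 - 1*(-1), 4)) = -6612/(-5126) - 46472*1/((-119 + (2 - (2 - 1*(-1))))*(2 - (2 - 1*(-1)))) = -6612*(-1/5126) - 46472*1/((-119 + (2 - (2 + 1)))*(2 - (2 + 1))) = 3306/2563 - 46472*1/((-119 + (2 - 1*3))*(2 - 1*3)) = 3306/2563 - 46472*1/((-119 + (2 - 3))*(2 - 3)) = 3306/2563 - 46472*(-1/(-119 - 1)) = 3306/2563 - 46472/((-1*(-120))) = 3306/2563 - 46472/120 = 3306/2563 - 46472*1/120 = 3306/2563 - 5809/15 = -14838877/38445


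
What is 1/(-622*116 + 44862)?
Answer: -1/27290 ≈ -3.6643e-5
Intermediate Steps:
1/(-622*116 + 44862) = 1/(-72152 + 44862) = 1/(-27290) = -1/27290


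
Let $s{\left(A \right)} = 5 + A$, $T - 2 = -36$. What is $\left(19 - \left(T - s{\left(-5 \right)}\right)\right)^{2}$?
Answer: $2809$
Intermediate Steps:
$T = -34$ ($T = 2 - 36 = -34$)
$\left(19 - \left(T - s{\left(-5 \right)}\right)\right)^{2} = \left(19 + \left(\left(5 - 5\right) - -34\right)\right)^{2} = \left(19 + \left(0 + 34\right)\right)^{2} = \left(19 + 34\right)^{2} = 53^{2} = 2809$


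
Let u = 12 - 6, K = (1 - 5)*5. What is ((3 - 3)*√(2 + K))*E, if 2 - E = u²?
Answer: 0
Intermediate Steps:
K = -20 (K = -4*5 = -20)
u = 6
E = -34 (E = 2 - 1*6² = 2 - 1*36 = 2 - 36 = -34)
((3 - 3)*√(2 + K))*E = ((3 - 3)*√(2 - 20))*(-34) = (0*√(-18))*(-34) = (0*(3*I*√2))*(-34) = 0*(-34) = 0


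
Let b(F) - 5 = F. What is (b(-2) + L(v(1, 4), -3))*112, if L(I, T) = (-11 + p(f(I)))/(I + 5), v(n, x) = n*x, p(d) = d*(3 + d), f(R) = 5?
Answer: 6272/9 ≈ 696.89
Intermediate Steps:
b(F) = 5 + F
L(I, T) = 29/(5 + I) (L(I, T) = (-11 + 5*(3 + 5))/(I + 5) = (-11 + 5*8)/(5 + I) = (-11 + 40)/(5 + I) = 29/(5 + I))
(b(-2) + L(v(1, 4), -3))*112 = ((5 - 2) + 29/(5 + 1*4))*112 = (3 + 29/(5 + 4))*112 = (3 + 29/9)*112 = (56/9)*112 = 6272/9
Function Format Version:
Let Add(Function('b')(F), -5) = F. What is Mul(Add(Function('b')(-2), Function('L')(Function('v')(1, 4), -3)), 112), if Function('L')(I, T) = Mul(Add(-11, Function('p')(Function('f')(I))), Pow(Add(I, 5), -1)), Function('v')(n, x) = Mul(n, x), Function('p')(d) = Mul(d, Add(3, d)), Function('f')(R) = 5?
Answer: Rational(6272, 9) ≈ 696.89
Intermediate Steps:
Function('b')(F) = Add(5, F)
Function('L')(I, T) = Mul(29, Pow(Add(5, I), -1)) (Function('L')(I, T) = Mul(Add(-11, Mul(5, Add(3, 5))), Pow(Add(I, 5), -1)) = Mul(Add(-11, Mul(5, 8)), Pow(Add(5, I), -1)) = Mul(Add(-11, 40), Pow(Add(5, I), -1)) = Mul(29, Pow(Add(5, I), -1)))
Mul(Add(Function('b')(-2), Function('L')(Function('v')(1, 4), -3)), 112) = Mul(Add(Add(5, -2), Mul(29, Pow(Add(5, Mul(1, 4)), -1))), 112) = Mul(Add(3, Mul(29, Pow(Add(5, 4), -1))), 112) = Mul(Add(3, Mul(29, Pow(9, -1))), 112) = Mul(Add(3, Mul(29, Rational(1, 9))), 112) = Mul(Add(3, Rational(29, 9)), 112) = Mul(Rational(56, 9), 112) = Rational(6272, 9)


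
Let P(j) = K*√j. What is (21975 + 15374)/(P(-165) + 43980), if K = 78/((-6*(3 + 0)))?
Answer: 985565412/1160546099 + 485537*I*√165/5802730495 ≈ 0.84923 + 0.0010748*I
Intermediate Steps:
K = -13/3 (K = 78/((-6*3)) = 78/(-18) = 78*(-1/18) = -13/3 ≈ -4.3333)
P(j) = -13*√j/3
(21975 + 15374)/(P(-165) + 43980) = (21975 + 15374)/(-13*I*√165/3 + 43980) = 37349/(-13*I*√165/3 + 43980) = 37349/(43980 - 13*I*√165/3)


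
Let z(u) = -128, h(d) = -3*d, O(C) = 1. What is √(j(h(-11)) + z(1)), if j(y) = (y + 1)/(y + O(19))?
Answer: I*√127 ≈ 11.269*I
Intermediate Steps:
j(y) = 1 (j(y) = (y + 1)/(y + 1) = (1 + y)/(1 + y) = 1)
√(j(h(-11)) + z(1)) = √(1 - 128) = √(-127) = I*√127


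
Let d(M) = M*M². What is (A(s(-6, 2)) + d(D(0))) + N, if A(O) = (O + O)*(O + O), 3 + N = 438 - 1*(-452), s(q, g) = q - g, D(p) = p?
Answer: 1143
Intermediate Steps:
d(M) = M³
N = 887 (N = -3 + (438 - 1*(-452)) = -3 + (438 + 452) = -3 + 890 = 887)
A(O) = 4*O² (A(O) = (2*O)*(2*O) = 4*O²)
(A(s(-6, 2)) + d(D(0))) + N = (4*(-6 - 1*2)² + 0³) + 887 = (4*(-6 - 2)² + 0) + 887 = (4*(-8)² + 0) + 887 = (4*64 + 0) + 887 = (256 + 0) + 887 = 256 + 887 = 1143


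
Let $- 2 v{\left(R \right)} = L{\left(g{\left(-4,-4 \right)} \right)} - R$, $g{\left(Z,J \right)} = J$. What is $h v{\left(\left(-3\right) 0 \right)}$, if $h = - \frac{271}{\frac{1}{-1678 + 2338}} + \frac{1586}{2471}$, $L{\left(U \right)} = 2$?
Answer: $\frac{441961474}{2471} \approx 1.7886 \cdot 10^{5}$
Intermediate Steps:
$v{\left(R \right)} = -1 + \frac{R}{2}$ ($v{\left(R \right)} = - \frac{2 - R}{2} = -1 + \frac{R}{2}$)
$h = - \frac{441961474}{2471}$ ($h = - \frac{271}{\frac{1}{660}} + 1586 \cdot \frac{1}{2471} = - 271 \frac{1}{\frac{1}{660}} + \frac{1586}{2471} = \left(-271\right) 660 + \frac{1586}{2471} = -178860 + \frac{1586}{2471} = - \frac{441961474}{2471} \approx -1.7886 \cdot 10^{5}$)
$h v{\left(\left(-3\right) 0 \right)} = - \frac{441961474 \left(-1 + \frac{\left(-3\right) 0}{2}\right)}{2471} = - \frac{441961474 \left(-1 + \frac{1}{2} \cdot 0\right)}{2471} = - \frac{441961474 \left(-1 + 0\right)}{2471} = \left(- \frac{441961474}{2471}\right) \left(-1\right) = \frac{441961474}{2471}$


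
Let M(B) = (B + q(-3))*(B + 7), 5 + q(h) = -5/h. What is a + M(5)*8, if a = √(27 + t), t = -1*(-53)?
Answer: 160 + 4*√5 ≈ 168.94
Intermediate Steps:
q(h) = -5 - 5/h
t = 53
a = 4*√5 (a = √(27 + 53) = √80 = 4*√5 ≈ 8.9443)
M(B) = (7 + B)*(-10/3 + B) (M(B) = (B + (-5 - 5/(-3)))*(B + 7) = (B + (-5 - 5*(-⅓)))*(7 + B) = (B + (-5 + 5/3))*(7 + B) = (B - 10/3)*(7 + B) = (-10/3 + B)*(7 + B) = (7 + B)*(-10/3 + B))
a + M(5)*8 = 4*√5 + (-70/3 + 5² + (11/3)*5)*8 = 4*√5 + (-70/3 + 25 + 55/3)*8 = 4*√5 + 20*8 = 4*√5 + 160 = 160 + 4*√5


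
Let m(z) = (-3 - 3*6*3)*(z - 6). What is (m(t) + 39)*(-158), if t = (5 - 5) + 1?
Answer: -51192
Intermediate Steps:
t = 1 (t = 0 + 1 = 1)
m(z) = 342 - 57*z (m(z) = (-3 - 18*3)*(-6 + z) = (-3 - 54)*(-6 + z) = -57*(-6 + z) = 342 - 57*z)
(m(t) + 39)*(-158) = ((342 - 57*1) + 39)*(-158) = ((342 - 57) + 39)*(-158) = (285 + 39)*(-158) = 324*(-158) = -51192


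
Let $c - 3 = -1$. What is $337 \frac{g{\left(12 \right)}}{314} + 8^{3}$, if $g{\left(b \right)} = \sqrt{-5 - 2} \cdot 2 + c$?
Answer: $\frac{80721}{157} + \frac{337 i \sqrt{7}}{157} \approx 514.15 + 5.6791 i$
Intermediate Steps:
$c = 2$ ($c = 3 - 1 = 2$)
$g{\left(b \right)} = 2 + 2 i \sqrt{7}$ ($g{\left(b \right)} = \sqrt{-5 - 2} \cdot 2 + 2 = \sqrt{-7} \cdot 2 + 2 = i \sqrt{7} \cdot 2 + 2 = 2 i \sqrt{7} + 2 = 2 + 2 i \sqrt{7}$)
$337 \frac{g{\left(12 \right)}}{314} + 8^{3} = 337 \frac{2 + 2 i \sqrt{7}}{314} + 8^{3} = 337 \left(2 + 2 i \sqrt{7}\right) \frac{1}{314} + 512 = 337 \left(\frac{1}{157} + \frac{i \sqrt{7}}{157}\right) + 512 = \left(\frac{337}{157} + \frac{337 i \sqrt{7}}{157}\right) + 512 = \frac{80721}{157} + \frac{337 i \sqrt{7}}{157}$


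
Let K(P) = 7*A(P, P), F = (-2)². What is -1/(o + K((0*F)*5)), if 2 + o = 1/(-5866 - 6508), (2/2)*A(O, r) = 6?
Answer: -12374/494959 ≈ -0.025000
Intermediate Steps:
F = 4
A(O, r) = 6
o = -24749/12374 (o = -2 + 1/(-5866 - 6508) = -2 + 1/(-12374) = -2 - 1/12374 = -24749/12374 ≈ -2.0001)
K(P) = 42 (K(P) = 7*6 = 42)
-1/(o + K((0*F)*5)) = -1/(-24749/12374 + 42) = -1/494959/12374 = -1*12374/494959 = -12374/494959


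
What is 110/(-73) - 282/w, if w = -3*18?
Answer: 2441/657 ≈ 3.7154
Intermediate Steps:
w = -54
110/(-73) - 282/w = 110/(-73) - 282/(-54) = 110*(-1/73) - 282*(-1/54) = -110/73 + 47/9 = 2441/657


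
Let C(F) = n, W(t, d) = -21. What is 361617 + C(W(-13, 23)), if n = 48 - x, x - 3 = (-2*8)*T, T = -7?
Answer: 361550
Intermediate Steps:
x = 115 (x = 3 - 2*8*(-7) = 3 - 16*(-7) = 3 + 112 = 115)
n = -67 (n = 48 - 1*115 = 48 - 115 = -67)
C(F) = -67
361617 + C(W(-13, 23)) = 361617 - 67 = 361550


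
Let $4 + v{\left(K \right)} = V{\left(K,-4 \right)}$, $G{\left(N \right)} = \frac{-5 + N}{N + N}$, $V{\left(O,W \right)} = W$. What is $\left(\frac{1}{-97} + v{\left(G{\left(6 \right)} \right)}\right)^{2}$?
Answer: $\frac{603729}{9409} \approx 64.165$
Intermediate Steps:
$G{\left(N \right)} = \frac{-5 + N}{2 N}$
$v{\left(K \right)} = -8$ ($v{\left(K \right)} = -4 - 4 = -8$)
$\left(\frac{1}{-97} + v{\left(G{\left(6 \right)} \right)}\right)^{2} = \left(\frac{1}{-97} - 8\right)^{2} = \left(- \frac{1}{97} - 8\right)^{2} = \left(- \frac{777}{97}\right)^{2} = \frac{603729}{9409}$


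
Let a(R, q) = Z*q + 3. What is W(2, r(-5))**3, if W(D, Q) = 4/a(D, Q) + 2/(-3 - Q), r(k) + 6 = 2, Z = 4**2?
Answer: 1643032/226981 ≈ 7.2386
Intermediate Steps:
Z = 16
r(k) = -4 (r(k) = -6 + 2 = -4)
a(R, q) = 3 + 16*q (a(R, q) = 16*q + 3 = 3 + 16*q)
W(D, Q) = 2/(-3 - Q) + 4/(3 + 16*Q) (W(D, Q) = 4/(3 + 16*Q) + 2/(-3 - Q) = 2/(-3 - Q) + 4/(3 + 16*Q))
W(2, r(-5))**3 = (2*(3 - 14*(-4))/((3 - 4)*(3 + 16*(-4))))**3 = (2*(3 + 56)/(-1*(3 - 64)))**3 = (2*(-1)*59/(-61))**3 = (2*(-1)*(-1/61)*59)**3 = (118/61)**3 = 1643032/226981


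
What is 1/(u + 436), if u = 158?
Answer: 1/594 ≈ 0.0016835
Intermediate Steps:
1/(u + 436) = 1/(158 + 436) = 1/594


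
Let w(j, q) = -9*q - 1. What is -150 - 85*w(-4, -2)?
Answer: -1595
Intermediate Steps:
w(j, q) = -1 - 9*q
-150 - 85*w(-4, -2) = -150 - 85*(-1 - 9*(-2)) = -150 - 85*(-1 + 18) = -150 - 85*17 = -150 - 1445 = -1595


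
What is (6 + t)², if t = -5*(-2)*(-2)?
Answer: 196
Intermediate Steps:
t = -20 (t = 10*(-2) = -20)
(6 + t)² = (6 - 20)² = (-14)² = 196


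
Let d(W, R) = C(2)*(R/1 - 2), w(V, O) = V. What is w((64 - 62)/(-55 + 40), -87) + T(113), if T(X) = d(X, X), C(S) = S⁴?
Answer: 26638/15 ≈ 1775.9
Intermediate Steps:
d(W, R) = -32 + 16*R (d(W, R) = 2⁴*(R/1 - 2) = 16*(R*1 - 2) = 16*(R - 2) = 16*(-2 + R) = -32 + 16*R)
T(X) = -32 + 16*X
w((64 - 62)/(-55 + 40), -87) + T(113) = (64 - 62)/(-55 + 40) + (-32 + 16*113) = 2/(-15) + (-32 + 1808) = 2*(-1/15) + 1776 = -2/15 + 1776 = 26638/15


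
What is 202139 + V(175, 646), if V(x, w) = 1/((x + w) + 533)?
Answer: 273696207/1354 ≈ 2.0214e+5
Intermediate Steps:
V(x, w) = 1/(533 + w + x) (V(x, w) = 1/((w + x) + 533) = 1/(533 + w + x))
202139 + V(175, 646) = 202139 + 1/(533 + 646 + 175) = 202139 + 1/1354 = 273696207/1354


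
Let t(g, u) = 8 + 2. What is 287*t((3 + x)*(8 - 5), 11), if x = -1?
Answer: 2870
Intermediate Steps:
t(g, u) = 10
287*t((3 + x)*(8 - 5), 11) = 287*10 = 2870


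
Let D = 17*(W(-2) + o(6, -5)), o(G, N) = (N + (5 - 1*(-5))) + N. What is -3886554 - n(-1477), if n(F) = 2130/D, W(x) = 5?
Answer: -66071844/17 ≈ -3.8866e+6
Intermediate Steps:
o(G, N) = 10 + 2*N (o(G, N) = (N + (5 + 5)) + N = (N + 10) + N = (10 + N) + N = 10 + 2*N)
D = 85 (D = 17*(5 + (10 + 2*(-5))) = 17*(5 + (10 - 10)) = 17*(5 + 0) = 17*5 = 85)
n(F) = 426/17 (n(F) = 2130/85 = 2130*(1/85) = 426/17)
-3886554 - n(-1477) = -3886554 - 1*426/17 = -3886554 - 426/17 = -66071844/17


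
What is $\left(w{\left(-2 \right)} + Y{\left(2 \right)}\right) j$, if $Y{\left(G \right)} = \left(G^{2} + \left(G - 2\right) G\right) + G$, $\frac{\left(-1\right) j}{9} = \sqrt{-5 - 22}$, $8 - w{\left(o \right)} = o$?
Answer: $- 432 i \sqrt{3} \approx - 748.25 i$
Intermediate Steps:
$w{\left(o \right)} = 8 - o$
$j = - 27 i \sqrt{3}$ ($j = - 9 \sqrt{-5 - 22} = - 9 \sqrt{-27} = - 9 \cdot 3 i \sqrt{3} = - 27 i \sqrt{3} \approx - 46.765 i$)
$Y{\left(G \right)} = G + G^{2} + G \left(-2 + G\right)$ ($Y{\left(G \right)} = \left(G^{2} + \left(G - 2\right) G\right) + G = \left(G^{2} + \left(-2 + G\right) G\right) + G = \left(G^{2} + G \left(-2 + G\right)\right) + G = G + G^{2} + G \left(-2 + G\right)$)
$\left(w{\left(-2 \right)} + Y{\left(2 \right)}\right) j = \left(\left(8 - -2\right) + 2 \left(-1 + 2 \cdot 2\right)\right) \left(- 27 i \sqrt{3}\right) = \left(\left(8 + 2\right) + 2 \left(-1 + 4\right)\right) \left(- 27 i \sqrt{3}\right) = \left(10 + 2 \cdot 3\right) \left(- 27 i \sqrt{3}\right) = \left(10 + 6\right) \left(- 27 i \sqrt{3}\right) = 16 \left(- 27 i \sqrt{3}\right) = - 432 i \sqrt{3}$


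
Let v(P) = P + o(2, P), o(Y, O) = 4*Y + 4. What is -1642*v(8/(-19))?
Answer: -361240/19 ≈ -19013.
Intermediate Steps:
o(Y, O) = 4 + 4*Y
v(P) = 12 + P (v(P) = P + (4 + 4*2) = P + (4 + 8) = P + 12 = 12 + P)
-1642*v(8/(-19)) = -1642*(12 + 8/(-19)) = -1642*(12 + 8*(-1/19)) = -1642*(12 - 8/19) = -1642*220/19 = -361240/19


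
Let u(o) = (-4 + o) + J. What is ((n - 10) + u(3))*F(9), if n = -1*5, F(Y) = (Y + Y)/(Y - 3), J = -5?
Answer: -63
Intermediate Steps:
u(o) = -9 + o (u(o) = (-4 + o) - 5 = -9 + o)
F(Y) = 2*Y/(-3 + Y) (F(Y) = (2*Y)/(-3 + Y) = 2*Y/(-3 + Y))
n = -5
((n - 10) + u(3))*F(9) = ((-5 - 10) + (-9 + 3))*(2*9/(-3 + 9)) = (-15 - 6)*(2*9/6) = -42*9/6 = -21*3 = -63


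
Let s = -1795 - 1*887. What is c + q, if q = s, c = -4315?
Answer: -6997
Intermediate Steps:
s = -2682 (s = -1795 - 887 = -2682)
q = -2682
c + q = -4315 - 2682 = -6997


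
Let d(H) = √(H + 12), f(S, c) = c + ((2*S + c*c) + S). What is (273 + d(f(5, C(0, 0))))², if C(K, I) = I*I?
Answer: 74556 + 1638*√3 ≈ 77393.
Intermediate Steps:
C(K, I) = I²
f(S, c) = c + c² + 3*S (f(S, c) = c + ((2*S + c²) + S) = c + ((c² + 2*S) + S) = c + (c² + 3*S) = c + c² + 3*S)
d(H) = √(12 + H)
(273 + d(f(5, C(0, 0))))² = (273 + √(12 + (0² + (0²)² + 3*5)))² = (273 + √(12 + (0 + 0² + 15)))² = (273 + √(12 + (0 + 0 + 15)))² = (273 + √(12 + 15))² = (273 + √27)² = (273 + 3*√3)²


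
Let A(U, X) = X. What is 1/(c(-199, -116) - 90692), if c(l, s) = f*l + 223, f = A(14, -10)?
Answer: -1/88479 ≈ -1.1302e-5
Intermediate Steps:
f = -10
c(l, s) = 223 - 10*l (c(l, s) = -10*l + 223 = 223 - 10*l)
1/(c(-199, -116) - 90692) = 1/((223 - 10*(-199)) - 90692) = 1/((223 + 1990) - 90692) = 1/(2213 - 90692) = 1/(-88479) = -1/88479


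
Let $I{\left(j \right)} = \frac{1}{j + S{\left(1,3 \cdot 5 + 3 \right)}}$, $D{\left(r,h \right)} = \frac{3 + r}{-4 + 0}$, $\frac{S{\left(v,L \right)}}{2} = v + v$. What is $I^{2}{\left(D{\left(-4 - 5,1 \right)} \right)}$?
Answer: $\frac{4}{121} \approx 0.033058$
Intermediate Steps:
$S{\left(v,L \right)} = 4 v$ ($S{\left(v,L \right)} = 2 \left(v + v\right) = 2 \cdot 2 v = 4 v$)
$D{\left(r,h \right)} = - \frac{3}{4} - \frac{r}{4}$ ($D{\left(r,h \right)} = \frac{3 + r}{-4} = \left(3 + r\right) \left(- \frac{1}{4}\right) = - \frac{3}{4} - \frac{r}{4}$)
$I{\left(j \right)} = \frac{1}{4 + j}$ ($I{\left(j \right)} = \frac{1}{j + 4 \cdot 1} = \frac{1}{j + 4} = \frac{1}{4 + j}$)
$I^{2}{\left(D{\left(-4 - 5,1 \right)} \right)} = \left(\frac{1}{4 - \left(\frac{3}{4} + \frac{-4 - 5}{4}\right)}\right)^{2} = \left(\frac{1}{4 - - \frac{3}{2}}\right)^{2} = \left(\frac{1}{4 + \left(- \frac{3}{4} + \frac{9}{4}\right)}\right)^{2} = \left(\frac{1}{4 + \frac{3}{2}}\right)^{2} = \left(\frac{1}{\frac{11}{2}}\right)^{2} = \left(\frac{2}{11}\right)^{2} = \frac{4}{121}$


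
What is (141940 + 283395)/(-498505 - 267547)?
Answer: -425335/766052 ≈ -0.55523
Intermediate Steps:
(141940 + 283395)/(-498505 - 267547) = 425335/(-766052) = 425335*(-1/766052) = -425335/766052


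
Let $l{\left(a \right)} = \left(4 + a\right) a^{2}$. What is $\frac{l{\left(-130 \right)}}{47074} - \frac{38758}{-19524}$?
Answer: $- \frac{9937477877}{229768194} \approx -43.25$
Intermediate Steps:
$l{\left(a \right)} = a^{2} \left(4 + a\right)$
$\frac{l{\left(-130 \right)}}{47074} - \frac{38758}{-19524} = \frac{\left(-130\right)^{2} \left(4 - 130\right)}{47074} - \frac{38758}{-19524} = 16900 \left(-126\right) \frac{1}{47074} - - \frac{19379}{9762} = \left(-2129400\right) \frac{1}{47074} + \frac{19379}{9762} = - \frac{1064700}{23537} + \frac{19379}{9762} = - \frac{9937477877}{229768194}$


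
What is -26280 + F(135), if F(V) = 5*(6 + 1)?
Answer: -26245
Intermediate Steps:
F(V) = 35 (F(V) = 5*7 = 35)
-26280 + F(135) = -26280 + 35 = -26245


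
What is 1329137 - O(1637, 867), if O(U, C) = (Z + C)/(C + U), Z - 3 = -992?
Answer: 1664079585/1252 ≈ 1.3291e+6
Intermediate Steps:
Z = -989 (Z = 3 - 992 = -989)
O(U, C) = (-989 + C)/(C + U)
1329137 - O(1637, 867) = 1329137 - (-989 + 867)/(867 + 1637) = 1329137 - (-122)/2504 = 1329137 - 1*(-61/1252) = 1329137 + 61/1252 = 1664079585/1252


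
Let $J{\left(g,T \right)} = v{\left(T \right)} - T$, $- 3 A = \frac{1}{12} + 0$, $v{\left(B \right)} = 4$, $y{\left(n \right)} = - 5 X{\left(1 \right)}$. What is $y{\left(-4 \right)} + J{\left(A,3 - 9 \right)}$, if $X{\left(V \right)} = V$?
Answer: $5$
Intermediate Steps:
$y{\left(n \right)} = -5$ ($y{\left(n \right)} = \left(-5\right) 1 = -5$)
$A = - \frac{1}{36}$ ($A = - \frac{\frac{1}{12} + 0}{3} = \left(- \frac{1}{3}\right) \frac{1}{12} = - \frac{1}{36} \approx -0.027778$)
$J{\left(g,T \right)} = 4 - T$
$y{\left(-4 \right)} + J{\left(A,3 - 9 \right)} = -5 + \left(4 - \left(3 - 9\right)\right) = -5 + \left(4 - -6\right) = -5 + \left(4 + 6\right) = -5 + 10 = 5$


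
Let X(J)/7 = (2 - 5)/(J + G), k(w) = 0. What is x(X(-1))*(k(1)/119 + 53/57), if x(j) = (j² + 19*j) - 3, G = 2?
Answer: 689/19 ≈ 36.263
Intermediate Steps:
X(J) = -21/(2 + J) (X(J) = 7*((2 - 5)/(J + 2)) = 7*(-3/(2 + J)) = -21/(2 + J))
x(j) = -3 + j² + 19*j
x(X(-1))*(k(1)/119 + 53/57) = (-3 + (-21/(2 - 1))² + 19*(-21/(2 - 1)))*(0/119 + 53/57) = (-3 + (-21/1)² + 19*(-21/1))*(0*(1/119) + 53*(1/57)) = (-3 + (-21*1)² + 19*(-21*1))*(0 + 53/57) = (-3 + (-21)² + 19*(-21))*(53/57) = (-3 + 441 - 399)*(53/57) = 39*(53/57) = 689/19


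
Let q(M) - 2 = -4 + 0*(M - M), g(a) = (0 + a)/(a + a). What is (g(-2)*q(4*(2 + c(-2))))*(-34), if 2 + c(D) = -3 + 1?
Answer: 34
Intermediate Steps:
c(D) = -4 (c(D) = -2 + (-3 + 1) = -2 - 2 = -4)
g(a) = 1/2 (g(a) = a/((2*a)) = a*(1/(2*a)) = 1/2)
q(M) = -2 (q(M) = 2 + (-4 + 0*(M - M)) = 2 + (-4 + 0*0) = 2 + (-4 + 0) = 2 - 4 = -2)
(g(-2)*q(4*(2 + c(-2))))*(-34) = ((1/2)*(-2))*(-34) = -1*(-34) = 34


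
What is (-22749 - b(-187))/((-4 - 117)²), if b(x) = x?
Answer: -22562/14641 ≈ -1.5410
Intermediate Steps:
(-22749 - b(-187))/((-4 - 117)²) = (-22749 - 1*(-187))/((-4 - 117)²) = (-22749 + 187)/((-121)²) = -22562/14641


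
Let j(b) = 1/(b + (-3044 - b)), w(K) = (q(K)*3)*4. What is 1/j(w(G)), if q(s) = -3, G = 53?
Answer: -3044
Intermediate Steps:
w(K) = -36 (w(K) = -3*3*4 = -9*4 = -36)
j(b) = -1/3044 (j(b) = 1/(-3044) = -1/3044)
1/j(w(G)) = 1/(-1/3044) = -3044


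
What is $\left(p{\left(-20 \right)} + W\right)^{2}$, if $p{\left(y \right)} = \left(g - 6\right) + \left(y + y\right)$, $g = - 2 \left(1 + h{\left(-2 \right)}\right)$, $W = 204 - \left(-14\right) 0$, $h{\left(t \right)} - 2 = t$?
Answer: $24336$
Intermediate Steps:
$h{\left(t \right)} = 2 + t$
$W = 204$ ($W = 204 - 0 = 204 + 0 = 204$)
$g = -2$ ($g = - 2 \left(1 + \left(2 - 2\right)\right) = - 2 \left(1 + 0\right) = \left(-2\right) 1 = -2$)
$p{\left(y \right)} = -8 + 2 y$ ($p{\left(y \right)} = \left(-2 - 6\right) + \left(y + y\right) = -8 + 2 y$)
$\left(p{\left(-20 \right)} + W\right)^{2} = \left(\left(-8 + 2 \left(-20\right)\right) + 204\right)^{2} = \left(\left(-8 - 40\right) + 204\right)^{2} = \left(-48 + 204\right)^{2} = 156^{2} = 24336$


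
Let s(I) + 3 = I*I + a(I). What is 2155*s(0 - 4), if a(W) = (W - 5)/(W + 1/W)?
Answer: 553835/17 ≈ 32579.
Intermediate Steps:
a(W) = (-5 + W)/(W + 1/W)
s(I) = -3 + I² + I*(-5 + I)/(1 + I²) (s(I) = -3 + (I*I + I*(-5 + I)/(1 + I²)) = -3 + (I² + I*(-5 + I)/(1 + I²)) = -3 + I² + I*(-5 + I)/(1 + I²))
2155*s(0 - 4) = 2155*((-3 + (0 - 4)⁴ - (0 - 4)² - 5*(0 - 4))/(1 + (0 - 4)²)) = 2155*((-3 + (-4)⁴ - 1*(-4)² - 5*(-4))/(1 + (-4)²)) = 2155*((-3 + 256 - 1*16 + 20)/(1 + 16)) = 2155*((-3 + 256 - 16 + 20)/17) = 2155*((1/17)*257) = 2155*(257/17) = 553835/17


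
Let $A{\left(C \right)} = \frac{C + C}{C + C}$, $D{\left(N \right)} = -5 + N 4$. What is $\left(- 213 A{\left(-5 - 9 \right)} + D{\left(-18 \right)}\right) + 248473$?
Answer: $248183$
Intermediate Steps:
$D{\left(N \right)} = -5 + 4 N$
$A{\left(C \right)} = 1$ ($A{\left(C \right)} = \frac{2 C}{2 C} = 2 C \frac{1}{2 C} = 1$)
$\left(- 213 A{\left(-5 - 9 \right)} + D{\left(-18 \right)}\right) + 248473 = \left(\left(-213\right) 1 + \left(-5 + 4 \left(-18\right)\right)\right) + 248473 = \left(-213 - 77\right) + 248473 = -290 + 248473 = 248183$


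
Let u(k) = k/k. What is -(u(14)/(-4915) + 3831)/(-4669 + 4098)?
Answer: 18829364/2806465 ≈ 6.7093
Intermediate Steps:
u(k) = 1
-(u(14)/(-4915) + 3831)/(-4669 + 4098) = -(1/(-4915) + 3831)/(-4669 + 4098) = -(1*(-1/4915) + 3831)/(-571) = -(-1/4915 + 3831)*(-1)/571 = -18829364*(-1)/(4915*571) = -1*(-18829364/2806465) = 18829364/2806465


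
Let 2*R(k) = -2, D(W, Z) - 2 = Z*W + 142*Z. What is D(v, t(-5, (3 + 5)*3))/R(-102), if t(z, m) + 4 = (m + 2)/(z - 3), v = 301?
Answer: 12839/4 ≈ 3209.8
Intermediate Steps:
t(z, m) = -4 + (2 + m)/(-3 + z) (t(z, m) = -4 + (m + 2)/(z - 3) = -4 + (2 + m)/(-3 + z))
D(W, Z) = 2 + 142*Z + W*Z (D(W, Z) = 2 + (Z*W + 142*Z) = 2 + (W*Z + 142*Z) = 2 + (142*Z + W*Z) = 2 + 142*Z + W*Z)
R(k) = -1 (R(k) = (½)*(-2) = -1)
D(v, t(-5, (3 + 5)*3))/R(-102) = (2 + 142*((14 + (3 + 5)*3 - 4*(-5))/(-3 - 5)) + 301*((14 + (3 + 5)*3 - 4*(-5))/(-3 - 5)))/(-1) = (2 + 142*((14 + 8*3 + 20)/(-8)) + 301*((14 + 8*3 + 20)/(-8)))*(-1) = (2 + 142*(-(14 + 24 + 20)/8) + 301*(-(14 + 24 + 20)/8))*(-1) = (2 + 142*(-⅛*58) + 301*(-⅛*58))*(-1) = (2 + 142*(-29/4) + 301*(-29/4))*(-1) = (2 - 2059/2 - 8729/4)*(-1) = -12839/4*(-1) = 12839/4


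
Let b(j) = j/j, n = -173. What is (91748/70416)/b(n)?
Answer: 22937/17604 ≈ 1.3029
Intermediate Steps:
b(j) = 1
(91748/70416)/b(n) = (91748/70416)/1 = (91748*(1/70416))*1 = (22937/17604)*1 = 22937/17604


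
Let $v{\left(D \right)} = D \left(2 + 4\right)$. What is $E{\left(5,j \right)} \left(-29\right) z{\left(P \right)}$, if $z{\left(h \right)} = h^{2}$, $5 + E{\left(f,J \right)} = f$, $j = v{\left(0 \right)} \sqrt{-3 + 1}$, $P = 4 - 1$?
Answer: $0$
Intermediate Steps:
$P = 3$ ($P = 4 - 1 = 3$)
$v{\left(D \right)} = 6 D$ ($v{\left(D \right)} = D 6 = 6 D$)
$j = 0$ ($j = 6 \cdot 0 \sqrt{-3 + 1} = 0 \sqrt{-2} = 0 i \sqrt{2} = 0$)
$E{\left(f,J \right)} = -5 + f$
$E{\left(5,j \right)} \left(-29\right) z{\left(P \right)} = \left(-5 + 5\right) \left(-29\right) 3^{2} = 0 \left(-29\right) 9 = 0 \cdot 9 = 0$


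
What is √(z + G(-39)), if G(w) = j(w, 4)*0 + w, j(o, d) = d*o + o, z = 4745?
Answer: √4706 ≈ 68.600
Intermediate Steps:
j(o, d) = o + d*o
G(w) = w (G(w) = (w*(1 + 4))*0 + w = (w*5)*0 + w = (5*w)*0 + w = 0 + w = w)
√(z + G(-39)) = √(4745 - 39) = √4706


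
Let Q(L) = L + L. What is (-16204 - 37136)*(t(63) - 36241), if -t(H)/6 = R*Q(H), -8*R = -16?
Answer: 2013745020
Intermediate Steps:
R = 2 (R = -⅛*(-16) = 2)
Q(L) = 2*L
t(H) = -24*H (t(H) = -12*2*H = -24*H)
(-16204 - 37136)*(t(63) - 36241) = (-16204 - 37136)*(-24*63 - 36241) = -53340*(-1512 - 36241) = -53340*(-37753) = 2013745020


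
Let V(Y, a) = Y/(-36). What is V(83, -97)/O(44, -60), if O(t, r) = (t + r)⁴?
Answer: -83/2359296 ≈ -3.5180e-5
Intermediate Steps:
V(Y, a) = -Y/36 (V(Y, a) = Y*(-1/36) = -Y/36)
O(t, r) = (r + t)⁴
V(83, -97)/O(44, -60) = (-1/36*83)/((-60 + 44)⁴) = -83/(36*((-16)⁴)) = -83/36/65536 = -83/36*1/65536 = -83/2359296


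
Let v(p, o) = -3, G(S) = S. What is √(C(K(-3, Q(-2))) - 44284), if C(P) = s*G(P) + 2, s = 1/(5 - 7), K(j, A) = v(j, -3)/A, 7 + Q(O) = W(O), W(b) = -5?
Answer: I*√708514/4 ≈ 210.43*I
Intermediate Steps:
Q(O) = -12 (Q(O) = -7 - 5 = -12)
K(j, A) = -3/A
s = -½ (s = 1/(-2) = -½ ≈ -0.50000)
C(P) = 2 - P/2 (C(P) = -P/2 + 2 = 2 - P/2)
√(C(K(-3, Q(-2))) - 44284) = √((2 - (-3)/(2*(-12))) - 44284) = √((2 - (-3)*(-1)/(2*12)) - 44284) = √((2 - ½*¼) - 44284) = √((2 - ⅛) - 44284) = √(15/8 - 44284) = √(-354257/8) = I*√708514/4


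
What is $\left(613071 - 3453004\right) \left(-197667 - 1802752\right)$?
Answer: $5681055931927$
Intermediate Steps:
$\left(613071 - 3453004\right) \left(-197667 - 1802752\right) = \left(613071 - 3453004\right) \left(-2000419\right) = \left(-2839933\right) \left(-2000419\right) = 5681055931927$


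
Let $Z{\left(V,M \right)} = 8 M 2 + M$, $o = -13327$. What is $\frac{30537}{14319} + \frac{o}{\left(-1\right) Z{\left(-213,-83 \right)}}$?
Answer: $- \frac{16415734}{2244901} \approx -7.3125$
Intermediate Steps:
$Z{\left(V,M \right)} = 17 M$ ($Z{\left(V,M \right)} = 16 M + M = 17 M$)
$\frac{30537}{14319} + \frac{o}{\left(-1\right) Z{\left(-213,-83 \right)}} = \frac{30537}{14319} - \frac{13327}{\left(-1\right) 17 \left(-83\right)} = 30537 \cdot \frac{1}{14319} - \frac{13327}{\left(-1\right) \left(-1411\right)} = \frac{3393}{1591} - \frac{13327}{1411} = - \frac{16415734}{2244901}$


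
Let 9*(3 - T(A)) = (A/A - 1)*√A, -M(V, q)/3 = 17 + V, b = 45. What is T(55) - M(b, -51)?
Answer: 189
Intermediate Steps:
M(V, q) = -51 - 3*V (M(V, q) = -3*(17 + V) = -51 - 3*V)
T(A) = 3 (T(A) = 3 - (A/A - 1)*√A/9 = 3 - (1 - 1)*√A/9 = 3 - 0*√A = 3 - ⅑*0 = 3 + 0 = 3)
T(55) - M(b, -51) = 3 - (-51 - 3*45) = 3 - (-51 - 135) = 3 - 1*(-186) = 3 + 186 = 189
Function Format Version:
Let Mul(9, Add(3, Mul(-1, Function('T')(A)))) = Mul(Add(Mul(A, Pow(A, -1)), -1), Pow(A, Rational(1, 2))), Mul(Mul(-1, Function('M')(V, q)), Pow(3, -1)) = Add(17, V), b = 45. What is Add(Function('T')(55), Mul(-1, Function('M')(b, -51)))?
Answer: 189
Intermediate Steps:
Function('M')(V, q) = Add(-51, Mul(-3, V)) (Function('M')(V, q) = Mul(-3, Add(17, V)) = Add(-51, Mul(-3, V)))
Function('T')(A) = 3 (Function('T')(A) = Add(3, Mul(Rational(-1, 9), Mul(Add(Mul(A, Pow(A, -1)), -1), Pow(A, Rational(1, 2))))) = Add(3, Mul(Rational(-1, 9), Mul(Add(1, -1), Pow(A, Rational(1, 2))))) = Add(3, Mul(Rational(-1, 9), Mul(0, Pow(A, Rational(1, 2))))) = Add(3, Mul(Rational(-1, 9), 0)) = Add(3, 0) = 3)
Add(Function('T')(55), Mul(-1, Function('M')(b, -51))) = Add(3, Mul(-1, Add(-51, Mul(-3, 45)))) = Add(3, Mul(-1, Add(-51, -135))) = Add(3, Mul(-1, -186)) = Add(3, 186) = 189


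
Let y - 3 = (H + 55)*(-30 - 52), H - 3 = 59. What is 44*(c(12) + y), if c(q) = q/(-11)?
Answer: -422052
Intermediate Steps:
c(q) = -q/11 (c(q) = q*(-1/11) = -q/11)
H = 62 (H = 3 + 59 = 62)
y = -9591 (y = 3 + (62 + 55)*(-30 - 52) = 3 + 117*(-82) = 3 - 9594 = -9591)
44*(c(12) + y) = 44*(-1/11*12 - 9591) = 44*(-12/11 - 9591) = 44*(-105513/11) = -422052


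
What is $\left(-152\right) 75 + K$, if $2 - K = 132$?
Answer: $-11530$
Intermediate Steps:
$K = -130$ ($K = 2 - 132 = -130$)
$\left(-152\right) 75 + K = \left(-152\right) 75 - 130 = -11400 - 130 = -11530$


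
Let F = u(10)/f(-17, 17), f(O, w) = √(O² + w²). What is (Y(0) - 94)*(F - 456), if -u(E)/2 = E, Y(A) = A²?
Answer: 42864 + 940*√2/17 ≈ 42942.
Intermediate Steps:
u(E) = -2*E
F = -10*√2/17 (F = (-2*10)/(√((-17)² + 17²)) = -20/√(289 + 289) = -20*√2/34 = -10*√2/17 ≈ -0.83189)
(Y(0) - 94)*(F - 456) = (0² - 94)*(-10*√2/17 - 456) = (0 - 94)*(-456 - 10*√2/17) = -94*(-456 - 10*√2/17) = 42864 + 940*√2/17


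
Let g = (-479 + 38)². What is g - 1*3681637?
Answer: -3487156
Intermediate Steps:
g = 194481 (g = (-441)² = 194481)
g - 1*3681637 = 194481 - 1*3681637 = 194481 - 3681637 = -3487156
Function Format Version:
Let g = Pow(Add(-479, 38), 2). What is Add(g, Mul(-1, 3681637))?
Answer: -3487156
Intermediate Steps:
g = 194481 (g = Pow(-441, 2) = 194481)
Add(g, Mul(-1, 3681637)) = Add(194481, Mul(-1, 3681637)) = Add(194481, -3681637) = -3487156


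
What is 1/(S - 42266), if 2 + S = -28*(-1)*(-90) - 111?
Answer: -1/44899 ≈ -2.2272e-5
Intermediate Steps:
S = -2633 (S = -2 + (-28*(-1)*(-90) - 111) = -2 + (28*(-90) - 111) = -2 + (-2520 - 111) = -2 - 2631 = -2633)
1/(S - 42266) = 1/(-2633 - 42266) = 1/(-44899) = -1/44899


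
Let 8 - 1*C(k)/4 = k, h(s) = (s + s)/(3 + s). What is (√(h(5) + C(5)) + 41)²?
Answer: (82 + √53)²/4 ≈ 1992.7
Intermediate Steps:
h(s) = 2*s/(3 + s) (h(s) = (2*s)/(3 + s) = 2*s/(3 + s))
C(k) = 32 - 4*k
(√(h(5) + C(5)) + 41)² = (√(2*5/(3 + 5) + (32 - 4*5)) + 41)² = (√(2*5/8 + (32 - 20)) + 41)² = (√(2*5*(⅛) + 12) + 41)² = (√(5/4 + 12) + 41)² = (√(53/4) + 41)² = (√53/2 + 41)² = (41 + √53/2)²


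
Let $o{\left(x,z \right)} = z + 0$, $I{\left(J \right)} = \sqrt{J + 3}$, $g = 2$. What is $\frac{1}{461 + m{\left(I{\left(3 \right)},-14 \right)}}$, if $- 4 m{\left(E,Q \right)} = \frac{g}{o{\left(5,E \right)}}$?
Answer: $\frac{11064}{5100503} + \frac{2 \sqrt{6}}{5100503} \approx 0.0021702$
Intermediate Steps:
$I{\left(J \right)} = \sqrt{3 + J}$
$o{\left(x,z \right)} = z$
$m{\left(E,Q \right)} = - \frac{1}{2 E}$ ($m{\left(E,Q \right)} = - \frac{2 \frac{1}{E}}{4} = - \frac{1}{2 E}$)
$\frac{1}{461 + m{\left(I{\left(3 \right)},-14 \right)}} = \frac{1}{461 - \frac{1}{2 \sqrt{3 + 3}}} = \frac{1}{461 - \frac{1}{2 \sqrt{6}}} = \frac{1}{461 - \frac{\frac{1}{6} \sqrt{6}}{2}} = \frac{1}{461 - \frac{\sqrt{6}}{12}}$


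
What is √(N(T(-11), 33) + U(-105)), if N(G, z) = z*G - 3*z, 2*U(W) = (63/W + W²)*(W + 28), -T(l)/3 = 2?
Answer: I*√10618410/5 ≈ 651.72*I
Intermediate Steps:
T(l) = -6 (T(l) = -3*2 = -6)
U(W) = (28 + W)*(W² + 63/W)/2 (U(W) = ((63/W + W²)*(W + 28))/2 = ((W² + 63/W)*(28 + W))/2 = ((28 + W)*(W² + 63/W))/2 = (28 + W)*(W² + 63/W)/2)
N(G, z) = -3*z + G*z (N(G, z) = G*z - 3*z = -3*z + G*z)
√(N(T(-11), 33) + U(-105)) = √(33*(-3 - 6) + (½)*(1764 - 105*(63 + (-105)³ + 28*(-105)²))/(-105)) = √(33*(-9) + (½)*(-1/105)*(1764 - 105*(63 - 1157625 + 28*11025))) = √(-297 + (½)*(-1/105)*(1764 - 105*(63 - 1157625 + 308700))) = √(-297 + (½)*(-1/105)*(1764 - 105*(-848862))) = √(-297 + (½)*(-1/105)*(1764 + 89130510)) = √(-297 + (½)*(-1/105)*89132274) = √(-297 - 2122197/5) = √(-2123682/5) = I*√10618410/5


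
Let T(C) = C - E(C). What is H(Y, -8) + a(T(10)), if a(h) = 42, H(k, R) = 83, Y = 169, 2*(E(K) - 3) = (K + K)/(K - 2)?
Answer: 125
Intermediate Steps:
E(K) = 3 + K/(-2 + K) (E(K) = 3 + ((K + K)/(K - 2))/2 = 3 + ((2*K)/(-2 + K))/2 = 3 + (2*K/(-2 + K))/2 = 3 + K/(-2 + K))
T(C) = C - 2*(-3 + 2*C)/(-2 + C)
H(Y, -8) + a(T(10)) = 83 + 42 = 125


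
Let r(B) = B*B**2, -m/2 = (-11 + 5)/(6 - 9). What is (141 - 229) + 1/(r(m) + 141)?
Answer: -6775/77 ≈ -87.987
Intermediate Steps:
m = -4 (m = -2*(-11 + 5)/(6 - 9) = -(-12)/(-3) = -(-12)*(-1)/3 = -2*2 = -4)
r(B) = B**3
(141 - 229) + 1/(r(m) + 141) = (141 - 229) + 1/((-4)**3 + 141) = -88 + 1/(-64 + 141) = -88 + 1/77 = -6775/77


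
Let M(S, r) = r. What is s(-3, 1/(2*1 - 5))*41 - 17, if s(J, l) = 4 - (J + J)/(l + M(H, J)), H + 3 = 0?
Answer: 366/5 ≈ 73.200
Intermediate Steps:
H = -3 (H = -3 + 0 = -3)
s(J, l) = 4 - 2*J/(J + l) (s(J, l) = 4 - (J + J)/(l + J) = 4 - 2*J/(J + l))
s(-3, 1/(2*1 - 5))*41 - 17 = (2*(-3 + 2/(2*1 - 5))/(-3 + 1/(2*1 - 5)))*41 - 17 = (2*(-3 + 2/(2 - 5))/(-3 + 1/(2 - 5)))*41 - 17 = (2*(-3 + 2/(-3))/(-3 + 1/(-3)))*41 - 17 = (2*(-3 + 2*(-⅓))/(-3 - ⅓))*41 - 17 = (2*(-3 - ⅔)/(-10/3))*41 - 17 = (2*(-3/10)*(-11/3))*41 - 17 = (11/5)*41 - 17 = 451/5 - 17 = 366/5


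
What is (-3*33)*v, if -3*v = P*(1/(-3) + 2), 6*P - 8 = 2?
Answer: 275/3 ≈ 91.667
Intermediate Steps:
P = 5/3 (P = 4/3 + (1/6)*2 = 4/3 + 1/3 = 5/3 ≈ 1.6667)
v = -25/27 (v = -5*(1/(-3) + 2)/9 = -5*(-1/3 + 2)/9 = -5*5/(9*3) = -1/3*25/9 = -25/27 ≈ -0.92593)
(-3*33)*v = -3*33*(-25/27) = -99*(-25/27) = 275/3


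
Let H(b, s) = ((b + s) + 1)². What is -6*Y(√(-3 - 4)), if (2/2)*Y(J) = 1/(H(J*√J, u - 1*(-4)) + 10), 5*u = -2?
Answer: -150/(250 + (23 + 5*7^(¾)*I^(3/2))²) ≈ -0.19022 + 0.56968*I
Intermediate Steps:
u = -⅖ (u = (⅕)*(-2) = -⅖ ≈ -0.40000)
H(b, s) = (1 + b + s)²
Y(J) = 1/(10 + (23/5 + J^(3/2))²) (Y(J) = 1/((1 + J*√J + (-⅖ - 1*(-4)))² + 10) = 1/((1 + J^(3/2) + (-⅖ + 4))² + 10) = 1/((1 + J^(3/2) + 18/5)² + 10) = 1/((23/5 + J^(3/2))² + 10) = 1/(10 + (23/5 + J^(3/2))²))
-6*Y(√(-3 - 4)) = -150/(250 + (23 + 5*(√(-3 - 4))^(3/2))²) = -150/(250 + (23 + 5*(√(-7))^(3/2))²) = -150/(250 + (23 + 5*(I*√7)^(3/2))²) = -150/(250 + (23 + 5*(7^(¾)*I^(3/2)))²) = -150/(250 + (23 + 5*7^(¾)*I^(3/2))²)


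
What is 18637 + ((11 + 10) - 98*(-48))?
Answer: 23362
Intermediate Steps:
18637 + ((11 + 10) - 98*(-48)) = 18637 + (21 + 4704) = 18637 + 4725 = 23362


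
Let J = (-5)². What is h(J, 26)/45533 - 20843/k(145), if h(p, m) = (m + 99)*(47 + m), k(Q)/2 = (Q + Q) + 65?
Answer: -942565569/32328430 ≈ -29.156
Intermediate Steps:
J = 25
k(Q) = 130 + 4*Q (k(Q) = 2*((Q + Q) + 65) = 2*(2*Q + 65) = 2*(65 + 2*Q) = 130 + 4*Q)
h(p, m) = (47 + m)*(99 + m) (h(p, m) = (99 + m)*(47 + m) = (47 + m)*(99 + m))
h(J, 26)/45533 - 20843/k(145) = (4653 + 26² + 146*26)/45533 - 20843/(130 + 4*145) = (4653 + 676 + 3796)*(1/45533) - 20843/(130 + 580) = 9125*(1/45533) - 20843/710 = 9125/45533 - 20843*1/710 = 9125/45533 - 20843/710 = -942565569/32328430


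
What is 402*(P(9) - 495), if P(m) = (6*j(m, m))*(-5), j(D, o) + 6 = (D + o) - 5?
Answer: -283410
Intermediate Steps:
j(D, o) = -11 + D + o (j(D, o) = -6 + ((D + o) - 5) = -6 + (-5 + D + o) = -11 + D + o)
P(m) = 330 - 60*m (P(m) = (6*(-11 + m + m))*(-5) = (6*(-11 + 2*m))*(-5) = (-66 + 12*m)*(-5) = 330 - 60*m)
402*(P(9) - 495) = 402*((330 - 60*9) - 495) = 402*((330 - 540) - 495) = 402*(-210 - 495) = 402*(-705) = -283410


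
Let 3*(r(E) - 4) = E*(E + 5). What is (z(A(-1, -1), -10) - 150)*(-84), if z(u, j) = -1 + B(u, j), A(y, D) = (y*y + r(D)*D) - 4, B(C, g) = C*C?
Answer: 29960/3 ≈ 9986.7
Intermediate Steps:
r(E) = 4 + E*(5 + E)/3 (r(E) = 4 + (E*(E + 5))/3 = 4 + (E*(5 + E))/3 = 4 + E*(5 + E)/3)
B(C, g) = C²
A(y, D) = -4 + y² + D*(4 + D²/3 + 5*D/3) (A(y, D) = (y*y + (4 + D²/3 + 5*D/3)*D) - 4 = (y² + D*(4 + D²/3 + 5*D/3)) - 4 = -4 + y² + D*(4 + D²/3 + 5*D/3))
z(u, j) = -1 + u²
(z(A(-1, -1), -10) - 150)*(-84) = ((-1 + (-4 + (-1)² + (⅓)*(-1)*(12 + (-1)² + 5*(-1)))²) - 150)*(-84) = ((-1 + (-4 + 1 + (⅓)*(-1)*(12 + 1 - 5))²) - 150)*(-84) = ((-1 + (-4 + 1 + (⅓)*(-1)*8)²) - 150)*(-84) = ((-1 + (-4 + 1 - 8/3)²) - 150)*(-84) = ((-1 + (-17/3)²) - 150)*(-84) = ((-1 + 289/9) - 150)*(-84) = (280/9 - 150)*(-84) = -1070/9*(-84) = 29960/3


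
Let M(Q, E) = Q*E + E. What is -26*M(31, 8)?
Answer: -6656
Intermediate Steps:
M(Q, E) = E + E*Q (M(Q, E) = E*Q + E = E + E*Q)
-26*M(31, 8) = -208*(1 + 31) = -208*32 = -26*256 = -6656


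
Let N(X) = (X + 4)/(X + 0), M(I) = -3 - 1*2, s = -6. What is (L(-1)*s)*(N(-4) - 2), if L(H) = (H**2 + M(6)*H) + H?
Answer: 60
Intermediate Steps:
M(I) = -5 (M(I) = -3 - 2 = -5)
N(X) = (4 + X)/X
L(H) = H**2 - 4*H (L(H) = (H**2 - 5*H) + H = H**2 - 4*H)
(L(-1)*s)*(N(-4) - 2) = (-(-4 - 1)*(-6))*((4 - 4)/(-4) - 2) = (-1*(-5)*(-6))*(-1/4*0 - 2) = (5*(-6))*(0 - 2) = -30*(-2) = 60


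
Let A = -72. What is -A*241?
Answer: 17352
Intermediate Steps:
-A*241 = -1*(-72)*241 = 72*241 = 17352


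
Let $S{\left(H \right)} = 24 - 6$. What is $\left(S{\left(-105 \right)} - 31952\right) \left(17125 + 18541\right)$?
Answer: $-1138958044$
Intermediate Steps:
$S{\left(H \right)} = 18$
$\left(S{\left(-105 \right)} - 31952\right) \left(17125 + 18541\right) = \left(18 - 31952\right) \left(17125 + 18541\right) = \left(-31934\right) 35666 = -1138958044$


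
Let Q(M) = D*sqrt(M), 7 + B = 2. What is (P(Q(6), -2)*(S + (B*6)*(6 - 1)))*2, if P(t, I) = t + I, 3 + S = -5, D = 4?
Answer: 632 - 1264*sqrt(6) ≈ -2464.2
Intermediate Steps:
B = -5 (B = -7 + 2 = -5)
Q(M) = 4*sqrt(M)
S = -8 (S = -3 - 5 = -8)
P(t, I) = I + t
(P(Q(6), -2)*(S + (B*6)*(6 - 1)))*2 = ((-2 + 4*sqrt(6))*(-8 + (-5*6)*(6 - 1)))*2 = ((-2 + 4*sqrt(6))*(-8 - 30*5))*2 = ((-2 + 4*sqrt(6))*(-8 - 150))*2 = ((-2 + 4*sqrt(6))*(-158))*2 = (316 - 632*sqrt(6))*2 = 632 - 1264*sqrt(6)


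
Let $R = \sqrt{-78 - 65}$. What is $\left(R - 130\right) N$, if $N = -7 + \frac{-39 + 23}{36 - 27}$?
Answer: $\frac{10270}{9} - \frac{79 i \sqrt{143}}{9} \approx 1141.1 - 104.97 i$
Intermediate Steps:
$N = - \frac{79}{9}$ ($N = -7 - \frac{16}{9} = - \frac{79}{9} \approx -8.7778$)
$R = i \sqrt{143}$ ($R = \sqrt{-143} = i \sqrt{143} \approx 11.958 i$)
$\left(R - 130\right) N = \left(i \sqrt{143} - 130\right) \left(- \frac{79}{9}\right) = \left(-130 + i \sqrt{143}\right) \left(- \frac{79}{9}\right) = \frac{10270}{9} - \frac{79 i \sqrt{143}}{9}$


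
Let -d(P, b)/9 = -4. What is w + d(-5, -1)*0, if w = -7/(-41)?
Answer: 7/41 ≈ 0.17073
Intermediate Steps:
d(P, b) = 36 (d(P, b) = -9*(-4) = 36)
w = 7/41 (w = -7*(-1/41) = 7/41 ≈ 0.17073)
w + d(-5, -1)*0 = 7/41 + 36*0 = 7/41 + 0 = 7/41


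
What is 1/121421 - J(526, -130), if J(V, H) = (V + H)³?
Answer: -7540139192255/121421 ≈ -6.2099e+7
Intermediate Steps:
J(V, H) = (H + V)³
1/121421 - J(526, -130) = 1/121421 - (-130 + 526)³ = 1/121421 - 1*396³ = 1/121421 - 1*62099136 = 1/121421 - 62099136 = -7540139192255/121421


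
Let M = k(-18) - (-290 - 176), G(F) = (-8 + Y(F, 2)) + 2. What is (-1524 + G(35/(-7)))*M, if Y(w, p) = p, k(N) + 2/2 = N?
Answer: -683016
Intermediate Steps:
k(N) = -1 + N
G(F) = -4 (G(F) = (-8 + 2) + 2 = -6 + 2 = -4)
M = 447 (M = (-1 - 18) - (-290 - 176) = -19 - 1*(-466) = -19 + 466 = 447)
(-1524 + G(35/(-7)))*M = (-1524 - 4)*447 = -1528*447 = -683016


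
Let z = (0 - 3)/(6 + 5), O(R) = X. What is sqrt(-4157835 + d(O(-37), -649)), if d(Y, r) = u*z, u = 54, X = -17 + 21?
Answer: I*sqrt(503099817)/11 ≈ 2039.1*I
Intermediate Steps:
X = 4
O(R) = 4
z = -3/11 ≈ -0.27273
d(Y, r) = -162/11 (d(Y, r) = 54*(-3/11) = -162/11)
sqrt(-4157835 + d(O(-37), -649)) = sqrt(-4157835 - 162/11) = sqrt(-45736347/11) = I*sqrt(503099817)/11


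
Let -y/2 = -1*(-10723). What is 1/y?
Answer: -1/21446 ≈ -4.6629e-5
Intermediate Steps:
y = -21446 (y = -(-2)*(-10723) = -2*10723 = -21446)
1/y = 1/(-21446) = -1/21446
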